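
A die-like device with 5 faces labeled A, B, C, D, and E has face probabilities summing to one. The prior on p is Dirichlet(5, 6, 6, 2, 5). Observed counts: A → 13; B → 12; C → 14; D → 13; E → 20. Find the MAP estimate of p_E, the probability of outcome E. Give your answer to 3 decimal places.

MAP estimate of p_E = 0.264

The posterior is Dirichlet(αᵢ + nᵢ) = Dirichlet(18, 18, 20, 15, 25).
For a Dirichlet(a₁,…,a_K) with all aᵢ > 1, the mode has j-th component (aⱼ − 1)/(Σaᵢ − K).
Here Σaᵢ = 96 and K = 5, so p_E = (25 − 1)/(96 − 5) = 24/91 ≈ 0.264.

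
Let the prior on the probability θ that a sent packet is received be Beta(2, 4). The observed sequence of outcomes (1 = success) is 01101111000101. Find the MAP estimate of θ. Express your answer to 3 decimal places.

θ̂_MAP = 0.500

Prior: Beta(2, 4).
Data: 8 successes in 14 trials (from the sequence). The binomial likelihood contributes θ^8(1−θ)^6, so the posterior is Beta(2+8, 4+6) = Beta(10, 10).
For Beta(a, b) with a, b > 1 the mode is (a−1)/(a+b−2) = 9/18 ≈ 0.500.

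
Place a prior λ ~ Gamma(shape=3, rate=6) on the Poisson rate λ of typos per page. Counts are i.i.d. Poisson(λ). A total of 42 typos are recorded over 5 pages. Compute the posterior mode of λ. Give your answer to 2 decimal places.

Σxᵢ = 42, n = 5.
Posterior ∝ λ^2e^(−6λ) · λ^42e^(−5λ) = λ^44e^(−11λ), i.e. Gamma(shape=45, rate=11).
The mode of a Gamma(a, b) with a ≥ 1 (shape–rate) is (a−1)/b = 44/11 ≈ 4.00.

λ̂_MAP = 4.00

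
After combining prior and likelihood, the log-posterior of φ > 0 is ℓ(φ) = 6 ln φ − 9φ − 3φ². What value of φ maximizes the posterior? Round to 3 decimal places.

φ̂_MAP = 0.500

ℓ'(φ) = 6/φ − 9 − 6φ. Setting this to zero and multiplying by φ: 6φ² + 9φ − 6 = 0.
φ = (−9 + √(9² + 4·6·6)) / (2·6) = (−9 + √225) / 12 = (−9 + 15)/12 = 1/2.
ℓ''(φ) = −6/φ² − 6 < 0, confirming a maximum.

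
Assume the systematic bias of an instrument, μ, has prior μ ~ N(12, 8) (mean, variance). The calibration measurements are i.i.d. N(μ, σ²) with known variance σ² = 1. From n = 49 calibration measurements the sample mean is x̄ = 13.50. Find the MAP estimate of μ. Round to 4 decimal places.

n = 49, x̄ = 13.50.
For a Normal prior and Normal likelihood with known variance, the posterior is Normal; its mode equals its mean, the precision-weighted average.
Prior precision 1/σ₀² = 1/8 = 0.125; data precision n/σ² = 49/1 = 49.
μ̂ = (0.125·12 + 49·13.5) / (0.125 + 49) = 663/49.125 = 1768/131 ≈ 13.4962.

μ̂_MAP = 13.4962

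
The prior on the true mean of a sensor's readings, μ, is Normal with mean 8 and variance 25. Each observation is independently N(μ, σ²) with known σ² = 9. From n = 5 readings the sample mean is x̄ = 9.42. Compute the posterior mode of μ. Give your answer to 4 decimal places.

n = 5, x̄ = 9.42.
For a Normal prior and Normal likelihood with known variance, the posterior is Normal; its mode equals its mean, the precision-weighted average.
Prior precision 1/σ₀² = 1/25 = 0.04; data precision n/σ² = 5/9.
μ̂ = (0.04·8 + (5/9)·9.42) / (0.04 + 5/9) = (833/150)/(134/225) = 2499/268 ≈ 9.3246.

μ̂_MAP = 9.3246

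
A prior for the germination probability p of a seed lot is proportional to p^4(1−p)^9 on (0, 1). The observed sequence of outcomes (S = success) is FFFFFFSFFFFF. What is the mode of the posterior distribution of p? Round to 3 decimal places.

p̂_MAP = 0.200

The prior density ∝ p^4(1−p)^9 is the kernel of Beta(5, 10).
Data: 1 success in 12 trials (from the sequence). The binomial likelihood contributes p(1−p)^11, so the posterior is Beta(5+1, 10+11) = Beta(6, 21).
For Beta(a, b) with a, b > 1 the mode is (a−1)/(a+b−2) = 5/25 ≈ 0.200.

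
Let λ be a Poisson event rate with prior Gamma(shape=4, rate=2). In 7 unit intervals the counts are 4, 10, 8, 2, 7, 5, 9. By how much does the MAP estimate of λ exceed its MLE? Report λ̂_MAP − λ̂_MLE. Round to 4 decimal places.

Σxᵢ = 45. Posterior is Gamma(49, 9); MAP = (49−1)/9 = 48/9 ≈ 5.33333.
MLE = x̄ = 45/7 ≈ 6.42857.
Difference = 48/9 − 45/7 = -23/21 ≈ -1.0952.

MAP − MLE = -1.0952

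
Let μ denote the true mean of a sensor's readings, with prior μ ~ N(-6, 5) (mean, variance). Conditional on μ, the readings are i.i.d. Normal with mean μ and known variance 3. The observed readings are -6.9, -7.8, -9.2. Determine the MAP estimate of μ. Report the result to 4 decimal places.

n = 3; x̄ = ((-6.9) + (-7.8) + (-9.2))/3 = -23.9/3 = -239/30 ≈ -7.9667.
For a Normal prior and Normal likelihood with known variance, the posterior is Normal; its mode equals its mean, the precision-weighted average.
Prior precision 1/σ₀² = 1/5 = 0.2; data precision n/σ² = 3/3 = 1.
μ̂ = (0.2·(-6) + 1·(-239/30)) / (0.2 + 1) = (-55/6)/1.2 = -275/36 ≈ -7.6389.

μ̂_MAP = -7.6389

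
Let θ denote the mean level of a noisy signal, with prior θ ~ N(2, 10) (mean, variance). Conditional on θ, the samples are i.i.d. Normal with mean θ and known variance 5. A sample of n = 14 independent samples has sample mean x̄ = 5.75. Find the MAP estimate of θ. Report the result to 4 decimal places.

n = 14, x̄ = 5.75.
For a Normal prior and Normal likelihood with known variance, the posterior is Normal; its mode equals its mean, the precision-weighted average.
Prior precision 1/σ₀² = 1/10 = 0.1; data precision n/σ² = 14/5 = 2.8.
θ̂ = (0.1·2 + 2.8·5.75) / (0.1 + 2.8) = 16.3/2.9 = 163/29 ≈ 5.6207.

θ̂_MAP = 5.6207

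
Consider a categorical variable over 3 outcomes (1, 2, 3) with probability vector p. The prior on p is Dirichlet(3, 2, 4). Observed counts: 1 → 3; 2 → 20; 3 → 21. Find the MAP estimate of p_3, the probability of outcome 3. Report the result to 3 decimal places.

MAP estimate: 0.480

The posterior is Dirichlet(αᵢ + nᵢ) = Dirichlet(6, 22, 25).
For a Dirichlet(a₁,…,a_K) with all aᵢ > 1, the mode has j-th component (aⱼ − 1)/(Σaᵢ − K).
Here Σaᵢ = 53 and K = 3, so p_3 = (25 − 1)/(53 − 3) = 24/50 ≈ 0.480.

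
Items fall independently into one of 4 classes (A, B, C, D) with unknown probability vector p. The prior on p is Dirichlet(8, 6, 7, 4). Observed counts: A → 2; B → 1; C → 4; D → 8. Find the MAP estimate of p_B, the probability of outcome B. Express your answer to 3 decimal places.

MAP estimate of p_B = 0.167

The posterior is Dirichlet(αᵢ + nᵢ) = Dirichlet(10, 7, 11, 12).
For a Dirichlet(a₁,…,a_K) with all aᵢ > 1, the mode has j-th component (aⱼ − 1)/(Σaᵢ − K).
Here Σaᵢ = 40 and K = 4, so p_B = (7 − 1)/(40 − 4) = 6/36 ≈ 0.167.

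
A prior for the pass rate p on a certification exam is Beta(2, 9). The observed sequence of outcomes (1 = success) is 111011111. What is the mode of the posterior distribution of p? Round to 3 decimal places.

Prior: Beta(2, 9).
Data: 8 successes in 9 trials (from the sequence). The binomial likelihood contributes p^8(1−p)^1, so the posterior is Beta(2+8, 9+1) = Beta(10, 10).
For Beta(a, b) with a, b > 1 the mode is (a−1)/(a+b−2) = 9/18 ≈ 0.500.

p̂_MAP = 0.500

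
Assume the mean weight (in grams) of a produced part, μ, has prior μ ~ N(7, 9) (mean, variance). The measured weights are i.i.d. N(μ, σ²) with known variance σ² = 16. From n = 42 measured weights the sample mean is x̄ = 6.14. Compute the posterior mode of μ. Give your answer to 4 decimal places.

μ̂_MAP = 6.1749

n = 42, x̄ = 6.14.
For a Normal prior and Normal likelihood with known variance, the posterior is Normal; its mode equals its mean, the precision-weighted average.
Prior precision 1/σ₀² = 1/9; data precision n/σ² = 42/16 = 2.625.
μ̂ = ((1/9)·7 + 2.625·6.14) / (1/9 + 2.625) = (60823/3600)/(197/72) = 60823/9850 ≈ 6.1749.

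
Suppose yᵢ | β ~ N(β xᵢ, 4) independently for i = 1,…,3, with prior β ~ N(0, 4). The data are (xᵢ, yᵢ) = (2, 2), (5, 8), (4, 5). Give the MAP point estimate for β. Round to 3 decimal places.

β̂_MAP = 1.391

log p(β | y) = −Σ(yᵢ − βxᵢ)²/(2·4) − β²/(2·4) + const.
Setting the derivative to zero: Σxᵢ(yᵢ − βxᵢ)/4 − β/4 = 0, so β = Σxᵢyᵢ / (Σxᵢ² + σ²/τ²).
Σxᵢyᵢ = 2·2 + 5·8 + 4·5 = 64; Σxᵢ² = 45; σ²/τ² = 1.
β̂_MAP = 64 / (45 + 1) = 64/46 ≈ 1.391.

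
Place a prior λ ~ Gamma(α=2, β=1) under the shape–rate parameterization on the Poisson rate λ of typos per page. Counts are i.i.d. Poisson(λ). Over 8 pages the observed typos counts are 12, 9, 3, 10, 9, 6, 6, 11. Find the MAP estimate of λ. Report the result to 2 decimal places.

Σxᵢ = 12+9+3+10+9+6+6+11 = 66, with n = 8.
Posterior ∝ λe^(−1λ) · λ^66e^(−8λ) = λ^67e^(−9λ), i.e. Gamma(shape=68, rate=9).
The mode of a Gamma(a, b) with a ≥ 1 (shape–rate) is (a−1)/b = 67/9 ≈ 7.44.

λ̂_MAP = 7.44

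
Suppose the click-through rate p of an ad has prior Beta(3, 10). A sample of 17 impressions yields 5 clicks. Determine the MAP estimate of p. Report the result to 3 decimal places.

Prior: Beta(3, 10).
Data: 5 successes in 17 trials. The binomial likelihood contributes p^5(1−p)^12, so the posterior is Beta(3+5, 10+12) = Beta(8, 22).
For Beta(a, b) with a, b > 1 the mode is (a−1)/(a+b−2) = 7/28 ≈ 0.250.

p̂_MAP = 0.250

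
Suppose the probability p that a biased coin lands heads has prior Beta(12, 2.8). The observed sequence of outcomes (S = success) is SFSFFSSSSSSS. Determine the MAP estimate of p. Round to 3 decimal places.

p̂_MAP = 0.806

Prior: Beta(12, 2.8).
Data: 9 successes in 12 trials (from the sequence). The binomial likelihood contributes p^9(1−p)^3, so the posterior is Beta(12+9, 2.8+3) = Beta(21, 5.8).
For Beta(a, b) with a, b > 1 the mode is (a−1)/(a+b−2) = 20/24.8 ≈ 0.806.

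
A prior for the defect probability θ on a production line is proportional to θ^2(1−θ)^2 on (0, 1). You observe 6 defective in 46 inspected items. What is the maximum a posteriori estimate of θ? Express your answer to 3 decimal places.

θ̂_MAP = 0.160

The prior density ∝ θ^2(1−θ)^2 is the kernel of Beta(3, 3).
Data: 6 successes in 46 trials. The binomial likelihood contributes θ^6(1−θ)^40, so the posterior is Beta(3+6, 3+40) = Beta(9, 43).
For Beta(a, b) with a, b > 1 the mode is (a−1)/(a+b−2) = 8/50 ≈ 0.160.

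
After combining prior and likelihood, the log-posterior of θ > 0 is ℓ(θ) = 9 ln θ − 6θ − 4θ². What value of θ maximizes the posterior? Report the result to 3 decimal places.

θ̂_MAP = 0.750

ℓ'(θ) = 9/θ − 6 − 8θ. Setting this to zero and multiplying by θ: 8θ² + 6θ − 9 = 0.
θ = (−6 + √(6² + 4·8·9)) / (2·8) = (−6 + √324) / 16 = (−6 + 18)/16 = 3/4.
ℓ''(θ) = −9/θ² − 8 < 0, confirming a maximum.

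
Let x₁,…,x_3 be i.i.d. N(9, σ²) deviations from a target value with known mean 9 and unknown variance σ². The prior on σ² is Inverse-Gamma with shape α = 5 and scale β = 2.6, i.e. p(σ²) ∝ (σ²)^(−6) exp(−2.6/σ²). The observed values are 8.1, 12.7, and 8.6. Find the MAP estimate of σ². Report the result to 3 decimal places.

Sum of squared deviations about the known mean: SS = (8.1−9)² + (12.7−9)² + (8.6−9)² = 14.66.
The Normal likelihood contributes (σ²)^(−n/2) exp(−SS/(2σ²)), so the posterior is Inverse-Gamma(α + n/2, β + SS/2) = Inverse-Gamma(6.5, 9.93).
The mode of Inverse-Gamma(a, b) is b/(a+1) = 9.93/7.5 ≈ 1.324.

σ̂²_MAP = 1.324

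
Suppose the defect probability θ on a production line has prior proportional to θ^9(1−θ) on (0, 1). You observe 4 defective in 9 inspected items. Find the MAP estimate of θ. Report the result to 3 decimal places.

The prior density ∝ θ^9(1−θ)^1 is the kernel of Beta(10, 2).
Data: 4 successes in 9 trials. The binomial likelihood contributes θ^4(1−θ)^5, so the posterior is Beta(10+4, 2+5) = Beta(14, 7).
For Beta(a, b) with a, b > 1 the mode is (a−1)/(a+b−2) = 13/19 ≈ 0.684.

θ̂_MAP = 0.684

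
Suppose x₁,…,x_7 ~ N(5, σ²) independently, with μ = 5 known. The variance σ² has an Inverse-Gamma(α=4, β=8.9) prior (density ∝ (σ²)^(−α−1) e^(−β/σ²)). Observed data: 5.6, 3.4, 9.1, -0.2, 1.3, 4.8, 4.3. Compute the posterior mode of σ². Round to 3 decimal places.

Sum of squared deviations about the known mean: SS = (5.6−5)² + (3.4−5)² + (9.1−5)² + (-0.2−5)² + (1.3−5)² + (4.8−5)² + (4.3−5)² = 60.99.
The Normal likelihood contributes (σ²)^(−n/2) exp(−SS/(2σ²)), so the posterior is Inverse-Gamma(α + n/2, β + SS/2) = Inverse-Gamma(7.5, 39.395).
The mode of Inverse-Gamma(a, b) is b/(a+1) = 39.395/8.5 ≈ 4.635.

σ̂²_MAP = 4.635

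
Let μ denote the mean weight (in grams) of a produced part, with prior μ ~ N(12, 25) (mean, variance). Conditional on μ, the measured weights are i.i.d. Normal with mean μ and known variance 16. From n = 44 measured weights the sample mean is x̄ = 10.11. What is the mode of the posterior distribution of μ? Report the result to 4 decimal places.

n = 44, x̄ = 10.11.
For a Normal prior and Normal likelihood with known variance, the posterior is Normal; its mode equals its mean, the precision-weighted average.
Prior precision 1/σ₀² = 1/25 = 0.04; data precision n/σ² = 44/16 = 2.75.
μ̂ = (0.04·12 + 2.75·10.11) / (0.04 + 2.75) = 28.2825/2.79 = 1257/124 ≈ 10.1371.

μ̂_MAP = 10.1371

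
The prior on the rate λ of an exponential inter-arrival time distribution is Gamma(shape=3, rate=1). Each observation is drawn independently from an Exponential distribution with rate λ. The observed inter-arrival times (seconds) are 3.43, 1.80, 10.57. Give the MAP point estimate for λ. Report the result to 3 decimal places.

The Exponential(rate=λ) likelihood is ∝ λ^n e^(−λΣtᵢ). Here n = 3 and Σtᵢ = 3.43 + 1.80 + 10.57 = 15.80.
Posterior ∝ λ^2e^(−1λ) · λ^3e^(−15.80λ) = λ^5e^(−16.80λ), i.e. Gamma(6, 16.80).
Mode = (a−1)/b = 5/16.80 ≈ 0.298.

λ̂_MAP = 0.298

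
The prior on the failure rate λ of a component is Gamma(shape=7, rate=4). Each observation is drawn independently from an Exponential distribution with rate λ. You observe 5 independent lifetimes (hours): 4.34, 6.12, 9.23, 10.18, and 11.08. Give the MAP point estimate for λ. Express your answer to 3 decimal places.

The Exponential(rate=λ) likelihood is ∝ λ^n e^(−λΣtᵢ). Here n = 5 and Σtᵢ = 4.34 + 6.12 + 9.23 + 10.18 + 11.08 = 40.95.
Posterior ∝ λ^6e^(−4λ) · λ^5e^(−40.95λ) = λ^11e^(−44.95λ), i.e. Gamma(12, 44.95).
Mode = (a−1)/b = 11/44.95 ≈ 0.245.

λ̂_MAP = 0.245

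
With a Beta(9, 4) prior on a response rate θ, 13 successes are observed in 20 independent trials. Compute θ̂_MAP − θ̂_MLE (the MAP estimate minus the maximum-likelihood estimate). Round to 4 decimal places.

Posterior is Beta(22, 11); MAP = (22−1)/(33−2) = 21/31 ≈ 0.67742.
MLE ignores the prior: θ̂_MLE = k/n = 13/20 ≈ 0.65000.
Difference = 21/31 − 13/20 = 17/620 ≈ 0.0274.

MAP − MLE = 0.0274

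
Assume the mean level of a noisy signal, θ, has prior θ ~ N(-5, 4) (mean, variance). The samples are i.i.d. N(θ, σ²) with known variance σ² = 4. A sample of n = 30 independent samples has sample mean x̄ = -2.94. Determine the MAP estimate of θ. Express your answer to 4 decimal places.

θ̂_MAP = -3.0065

n = 30, x̄ = -2.94.
For a Normal prior and Normal likelihood with known variance, the posterior is Normal; its mode equals its mean, the precision-weighted average.
Prior precision 1/σ₀² = 1/4 = 0.25; data precision n/σ² = 30/4 = 7.5.
θ̂ = (0.25·(-5) + 7.5·(-2.94)) / (0.25 + 7.5) = (-23.3)/7.75 = -466/155 ≈ -3.0065.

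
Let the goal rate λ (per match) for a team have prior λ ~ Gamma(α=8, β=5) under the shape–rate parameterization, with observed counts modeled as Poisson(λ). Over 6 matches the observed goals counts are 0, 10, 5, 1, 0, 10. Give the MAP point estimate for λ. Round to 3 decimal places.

λ̂_MAP = 3.000

Σxᵢ = 0+10+5+1+0+10 = 26, with n = 6.
Posterior ∝ λ^7e^(−5λ) · λ^26e^(−6λ) = λ^33e^(−11λ), i.e. Gamma(shape=34, rate=11).
The mode of a Gamma(a, b) with a ≥ 1 (shape–rate) is (a−1)/b = 33/11 ≈ 3.000.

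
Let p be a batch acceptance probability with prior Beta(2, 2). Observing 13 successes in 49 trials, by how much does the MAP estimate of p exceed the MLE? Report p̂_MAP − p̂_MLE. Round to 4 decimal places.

Posterior is Beta(15, 38); MAP = (15−1)/(53−2) = 14/51 ≈ 0.27451.
MLE ignores the prior: p̂_MLE = k/n = 13/49 ≈ 0.26531.
Difference = 14/51 − 13/49 = 23/2499 ≈ 0.0092.

MAP − MLE = 0.0092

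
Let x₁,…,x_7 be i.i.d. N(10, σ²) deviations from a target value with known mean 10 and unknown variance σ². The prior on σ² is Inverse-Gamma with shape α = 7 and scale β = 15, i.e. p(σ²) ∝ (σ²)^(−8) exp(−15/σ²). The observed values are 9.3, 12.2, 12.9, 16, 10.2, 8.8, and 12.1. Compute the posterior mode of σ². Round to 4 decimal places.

Sum of squared deviations about the known mean: SS = (9.3−10)² + (12.2−10)² + (12.9−10)² + (16−10)² + (10.2−10)² + (8.8−10)² + (12.1−10)² = 55.63.
The Normal likelihood contributes (σ²)^(−n/2) exp(−SS/(2σ²)), so the posterior is Inverse-Gamma(α + n/2, β + SS/2) = Inverse-Gamma(10.5, 42.815).
The mode of Inverse-Gamma(a, b) is b/(a+1) = 42.815/11.5 ≈ 3.7230.

σ̂²_MAP = 3.7230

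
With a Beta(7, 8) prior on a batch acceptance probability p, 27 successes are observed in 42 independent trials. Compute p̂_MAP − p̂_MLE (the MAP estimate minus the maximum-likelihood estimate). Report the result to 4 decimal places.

MAP − MLE = -0.0429

Posterior is Beta(34, 23); MAP = (34−1)/(57−2) = 33/55 ≈ 0.60000.
MLE ignores the prior: p̂_MLE = k/n = 27/42 ≈ 0.64286.
Difference = 33/55 − 27/42 = -3/70 ≈ -0.0429.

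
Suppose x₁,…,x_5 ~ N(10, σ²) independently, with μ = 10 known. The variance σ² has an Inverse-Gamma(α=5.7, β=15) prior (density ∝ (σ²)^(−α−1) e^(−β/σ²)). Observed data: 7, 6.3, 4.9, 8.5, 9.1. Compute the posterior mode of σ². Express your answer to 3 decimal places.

Sum of squared deviations about the known mean: SS = (7−10)² + (6.3−10)² + (4.9−10)² + (8.5−10)² + (9.1−10)² = 51.76.
The Normal likelihood contributes (σ²)^(−n/2) exp(−SS/(2σ²)), so the posterior is Inverse-Gamma(α + n/2, β + SS/2) = Inverse-Gamma(8.2, 40.88).
The mode of Inverse-Gamma(a, b) is b/(a+1) = 40.88/9.2 ≈ 4.443.

σ̂²_MAP = 4.443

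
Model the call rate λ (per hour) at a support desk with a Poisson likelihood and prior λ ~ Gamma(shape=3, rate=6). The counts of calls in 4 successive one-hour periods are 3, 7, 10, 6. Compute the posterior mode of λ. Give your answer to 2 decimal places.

λ̂_MAP = 2.80

Σxᵢ = 3+7+10+6 = 26, with n = 4.
Posterior ∝ λ^2e^(−6λ) · λ^26e^(−4λ) = λ^28e^(−10λ), i.e. Gamma(shape=29, rate=10).
The mode of a Gamma(a, b) with a ≥ 1 (shape–rate) is (a−1)/b = 28/10 ≈ 2.80.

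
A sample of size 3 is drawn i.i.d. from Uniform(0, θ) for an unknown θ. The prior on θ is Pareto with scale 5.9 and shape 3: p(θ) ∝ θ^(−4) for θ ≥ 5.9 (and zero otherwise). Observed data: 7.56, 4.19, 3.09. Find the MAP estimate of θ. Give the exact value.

θ̂_MAP = 7.56

The Uniform(0, θ) likelihood is θ^(−n) for θ ≥ max(xᵢ), zero otherwise. Here max(xᵢ) = 7.56.
Posterior ∝ θ^(−4) · θ^(−3) = θ^(−7) on θ ≥ max(5.9, 7.56) = 7.56.
This density is strictly decreasing in θ, so the posterior mode lies at the lower boundary of the support.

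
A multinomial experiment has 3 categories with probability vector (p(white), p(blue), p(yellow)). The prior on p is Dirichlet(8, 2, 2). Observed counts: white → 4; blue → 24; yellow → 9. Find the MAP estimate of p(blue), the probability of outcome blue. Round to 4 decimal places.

MAP estimate of p(blue) = 0.5435

The posterior is Dirichlet(αᵢ + nᵢ) = Dirichlet(12, 26, 11).
For a Dirichlet(a₁,…,a_K) with all aᵢ > 1, the mode has j-th component (aⱼ − 1)/(Σaᵢ − K).
Here Σaᵢ = 49 and K = 3, so p(blue) = (26 − 1)/(49 − 3) = 25/46 ≈ 0.5435.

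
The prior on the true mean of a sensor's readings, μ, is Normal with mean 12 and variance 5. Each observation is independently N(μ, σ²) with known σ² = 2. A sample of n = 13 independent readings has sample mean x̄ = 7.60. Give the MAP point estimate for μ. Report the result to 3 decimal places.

μ̂_MAP = 7.731

n = 13, x̄ = 7.60.
For a Normal prior and Normal likelihood with known variance, the posterior is Normal; its mode equals its mean, the precision-weighted average.
Prior precision 1/σ₀² = 1/5 = 0.2; data precision n/σ² = 13/2 = 6.5.
μ̂ = (0.2·12 + 6.5·7.6) / (0.2 + 6.5) = 51.8/6.7 = 518/67 ≈ 7.731.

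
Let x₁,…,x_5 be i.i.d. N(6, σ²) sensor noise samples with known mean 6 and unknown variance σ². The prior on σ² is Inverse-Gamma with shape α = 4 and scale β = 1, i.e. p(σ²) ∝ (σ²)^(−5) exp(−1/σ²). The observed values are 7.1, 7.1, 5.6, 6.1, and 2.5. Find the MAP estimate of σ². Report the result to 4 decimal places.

Sum of squared deviations about the known mean: SS = (7.1−6)² + (7.1−6)² + (5.6−6)² + (6.1−6)² + (2.5−6)² = 14.84.
The Normal likelihood contributes (σ²)^(−n/2) exp(−SS/(2σ²)), so the posterior is Inverse-Gamma(α + n/2, β + SS/2) = Inverse-Gamma(6.5, 8.42).
The mode of Inverse-Gamma(a, b) is b/(a+1) = 8.42/7.5 ≈ 1.1227.

σ̂²_MAP = 1.1227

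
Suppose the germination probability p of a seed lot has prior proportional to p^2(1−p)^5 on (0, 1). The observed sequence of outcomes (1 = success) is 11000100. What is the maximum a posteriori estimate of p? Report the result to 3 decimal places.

p̂_MAP = 0.333

The prior density ∝ p^2(1−p)^5 is the kernel of Beta(3, 6).
Data: 3 successes in 8 trials (from the sequence). The binomial likelihood contributes p^3(1−p)^5, so the posterior is Beta(3+3, 6+5) = Beta(6, 11).
For Beta(a, b) with a, b > 1 the mode is (a−1)/(a+b−2) = 5/15 ≈ 0.333.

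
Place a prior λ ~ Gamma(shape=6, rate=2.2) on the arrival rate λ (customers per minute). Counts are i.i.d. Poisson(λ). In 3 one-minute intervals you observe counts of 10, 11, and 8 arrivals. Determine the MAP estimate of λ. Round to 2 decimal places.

λ̂_MAP = 6.54

Σxᵢ = 10+11+8 = 29, with n = 3.
Posterior ∝ λ^5e^(−2.2λ) · λ^29e^(−3λ) = λ^34e^(−5.2λ), i.e. Gamma(shape=35, rate=5.2).
The mode of a Gamma(a, b) with a ≥ 1 (shape–rate) is (a−1)/b = 34/5.2 ≈ 6.54.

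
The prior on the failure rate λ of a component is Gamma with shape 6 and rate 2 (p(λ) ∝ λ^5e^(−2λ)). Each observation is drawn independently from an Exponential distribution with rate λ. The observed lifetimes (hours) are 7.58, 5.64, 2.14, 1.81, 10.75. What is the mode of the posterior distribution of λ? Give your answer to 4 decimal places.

λ̂_MAP = 0.3342

The Exponential(rate=λ) likelihood is ∝ λ^n e^(−λΣtᵢ). Here n = 5 and Σtᵢ = 7.58 + 5.64 + 2.14 + 1.81 + 10.75 = 27.92.
Posterior ∝ λ^5e^(−2λ) · λ^5e^(−27.92λ) = λ^10e^(−29.92λ), i.e. Gamma(11, 29.92).
Mode = (a−1)/b = 10/29.92 ≈ 0.3342.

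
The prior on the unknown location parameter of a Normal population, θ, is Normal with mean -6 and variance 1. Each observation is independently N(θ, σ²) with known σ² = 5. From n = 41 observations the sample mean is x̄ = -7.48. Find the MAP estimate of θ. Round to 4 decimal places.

n = 41, x̄ = -7.48.
For a Normal prior and Normal likelihood with known variance, the posterior is Normal; its mode equals its mean, the precision-weighted average.
Prior precision 1/σ₀² = 1/1 = 1; data precision n/σ² = 41/5 = 8.2.
θ̂ = (1·(-6) + 8.2·(-7.48)) / (1 + 8.2) = (-67.336)/9.2 = -8417/1150 ≈ -7.3191.

θ̂_MAP = -7.3191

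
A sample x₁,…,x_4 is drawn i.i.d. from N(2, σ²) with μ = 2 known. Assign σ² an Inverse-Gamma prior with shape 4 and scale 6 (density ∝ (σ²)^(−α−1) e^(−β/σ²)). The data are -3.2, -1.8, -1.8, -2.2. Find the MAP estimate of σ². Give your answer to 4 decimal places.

Sum of squared deviations about the known mean: SS = (-3.2−2)² + (-1.8−2)² + (-1.8−2)² + (-2.2−2)² = 73.56.
The Normal likelihood contributes (σ²)^(−n/2) exp(−SS/(2σ²)), so the posterior is Inverse-Gamma(α + n/2, β + SS/2) = Inverse-Gamma(6, 42.78).
The mode of Inverse-Gamma(a, b) is b/(a+1) = 42.78/7 ≈ 6.1114.

σ̂²_MAP = 6.1114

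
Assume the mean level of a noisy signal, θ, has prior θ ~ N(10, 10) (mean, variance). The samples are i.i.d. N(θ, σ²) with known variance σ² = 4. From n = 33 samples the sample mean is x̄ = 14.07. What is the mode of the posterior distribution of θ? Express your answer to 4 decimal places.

n = 33, x̄ = 14.07.
For a Normal prior and Normal likelihood with known variance, the posterior is Normal; its mode equals its mean, the precision-weighted average.
Prior precision 1/σ₀² = 1/10 = 0.1; data precision n/σ² = 33/4 = 8.25.
θ̂ = (0.1·10 + 8.25·14.07) / (0.1 + 8.25) = 117.0775/8.35 = 46831/3340 ≈ 14.0213.

θ̂_MAP = 14.0213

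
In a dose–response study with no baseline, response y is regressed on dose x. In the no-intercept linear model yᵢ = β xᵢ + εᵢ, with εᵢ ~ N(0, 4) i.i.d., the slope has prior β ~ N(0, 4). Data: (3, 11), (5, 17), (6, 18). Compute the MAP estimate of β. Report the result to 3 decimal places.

β̂_MAP = 3.183

log p(β | y) = −Σ(yᵢ − βxᵢ)²/(2·4) − β²/(2·4) + const.
Setting the derivative to zero: Σxᵢ(yᵢ − βxᵢ)/4 − β/4 = 0, so β = Σxᵢyᵢ / (Σxᵢ² + σ²/τ²).
Σxᵢyᵢ = 3·11 + 5·17 + 6·18 = 226; Σxᵢ² = 70; σ²/τ² = 1.
β̂_MAP = 226 / (70 + 1) = 226/71 ≈ 3.183.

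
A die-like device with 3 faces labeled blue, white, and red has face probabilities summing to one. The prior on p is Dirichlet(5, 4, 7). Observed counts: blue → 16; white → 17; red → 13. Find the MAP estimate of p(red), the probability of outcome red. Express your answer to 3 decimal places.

MAP estimate of p(red) = 0.322

The posterior is Dirichlet(αᵢ + nᵢ) = Dirichlet(21, 21, 20).
For a Dirichlet(a₁,…,a_K) with all aᵢ > 1, the mode has j-th component (aⱼ − 1)/(Σaᵢ − K).
Here Σaᵢ = 62 and K = 3, so p(red) = (20 − 1)/(62 − 3) = 19/59 ≈ 0.322.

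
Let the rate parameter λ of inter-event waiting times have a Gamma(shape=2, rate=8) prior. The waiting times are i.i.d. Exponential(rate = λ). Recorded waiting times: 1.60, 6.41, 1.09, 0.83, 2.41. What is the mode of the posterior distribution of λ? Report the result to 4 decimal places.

The Exponential(rate=λ) likelihood is ∝ λ^n e^(−λΣtᵢ). Here n = 5 and Σtᵢ = 1.60 + 6.41 + 1.09 + 0.83 + 2.41 = 12.34.
Posterior ∝ λe^(−8λ) · λ^5e^(−12.34λ) = λ^6e^(−20.34λ), i.e. Gamma(7, 20.34).
Mode = (a−1)/b = 6/20.34 ≈ 0.2950.

λ̂_MAP = 0.2950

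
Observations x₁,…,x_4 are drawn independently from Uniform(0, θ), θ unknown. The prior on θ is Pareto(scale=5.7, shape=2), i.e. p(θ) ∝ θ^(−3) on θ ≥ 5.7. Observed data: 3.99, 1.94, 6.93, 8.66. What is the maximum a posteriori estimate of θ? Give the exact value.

θ̂_MAP = 8.66

The Uniform(0, θ) likelihood is θ^(−n) for θ ≥ max(xᵢ), zero otherwise. Here max(xᵢ) = 8.66.
Posterior ∝ θ^(−3) · θ^(−4) = θ^(−7) on θ ≥ max(5.7, 8.66) = 8.66.
This density is strictly decreasing in θ, so the posterior mode lies at the lower boundary of the support.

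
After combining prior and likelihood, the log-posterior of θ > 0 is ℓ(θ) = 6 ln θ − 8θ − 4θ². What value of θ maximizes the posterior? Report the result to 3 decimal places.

ℓ'(θ) = 6/θ − 8 − 8θ. Setting this to zero and multiplying by θ: 8θ² + 8θ − 6 = 0.
θ = (−8 + √(8² + 4·8·6)) / (2·8) = (−8 + √256) / 16 = (−8 + 16)/16 = 1/2.
ℓ''(θ) = −6/θ² − 8 < 0, confirming a maximum.

θ̂_MAP = 0.500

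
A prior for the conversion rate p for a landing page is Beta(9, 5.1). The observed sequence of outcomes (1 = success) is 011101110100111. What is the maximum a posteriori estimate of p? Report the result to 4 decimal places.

Prior: Beta(9, 5.1).
Data: 10 successes in 15 trials (from the sequence). The binomial likelihood contributes p^10(1−p)^5, so the posterior is Beta(9+10, 5.1+5) = Beta(19, 10.1).
For Beta(a, b) with a, b > 1 the mode is (a−1)/(a+b−2) = 18/27.1 ≈ 0.6642.

p̂_MAP = 0.6642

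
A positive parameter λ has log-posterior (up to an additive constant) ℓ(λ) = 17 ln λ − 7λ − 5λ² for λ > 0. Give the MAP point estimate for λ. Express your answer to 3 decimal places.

ℓ'(λ) = 17/λ − 7 − 10λ. Setting this to zero and multiplying by λ: 10λ² + 7λ − 17 = 0.
λ = (−7 + √(7² + 4·10·17)) / (2·10) = (−7 + √729) / 20 = (−7 + 27)/20 = 1.
ℓ''(λ) = −17/λ² − 10 < 0, confirming a maximum.

λ̂_MAP = 1.000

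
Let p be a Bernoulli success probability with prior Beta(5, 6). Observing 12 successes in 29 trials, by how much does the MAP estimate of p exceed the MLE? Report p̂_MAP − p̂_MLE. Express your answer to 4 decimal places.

Posterior is Beta(17, 23); MAP = (17−1)/(40−2) = 16/38 ≈ 0.42105.
MLE ignores the prior: p̂_MLE = k/n = 12/29 ≈ 0.41379.
Difference = 16/38 − 12/29 = 4/551 ≈ 0.0073.

MAP − MLE = 0.0073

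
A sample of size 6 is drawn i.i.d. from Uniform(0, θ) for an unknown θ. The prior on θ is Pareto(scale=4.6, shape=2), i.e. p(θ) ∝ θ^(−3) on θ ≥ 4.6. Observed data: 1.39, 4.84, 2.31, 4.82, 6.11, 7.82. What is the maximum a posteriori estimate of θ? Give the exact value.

θ̂_MAP = 7.82

The Uniform(0, θ) likelihood is θ^(−n) for θ ≥ max(xᵢ), zero otherwise. Here max(xᵢ) = 7.82.
Posterior ∝ θ^(−3) · θ^(−6) = θ^(−9) on θ ≥ max(4.6, 7.82) = 7.82.
This density is strictly decreasing in θ, so the posterior mode lies at the lower boundary of the support.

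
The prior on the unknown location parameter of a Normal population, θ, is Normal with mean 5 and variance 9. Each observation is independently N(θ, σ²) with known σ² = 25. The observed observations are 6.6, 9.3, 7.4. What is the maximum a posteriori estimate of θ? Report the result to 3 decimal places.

θ̂_MAP = 6.437

n = 3; x̄ = (6.6 + 9.3 + 7.4)/3 = 23.3/3 = 233/30 ≈ 7.7667.
For a Normal prior and Normal likelihood with known variance, the posterior is Normal; its mode equals its mean, the precision-weighted average.
Prior precision 1/σ₀² = 1/9; data precision n/σ² = 3/25 = 0.12.
θ̂ = ((1/9)·5 + 0.12·(233/30)) / (1/9 + 0.12) = (3347/2250)/(52/225) = 3347/520 ≈ 6.437.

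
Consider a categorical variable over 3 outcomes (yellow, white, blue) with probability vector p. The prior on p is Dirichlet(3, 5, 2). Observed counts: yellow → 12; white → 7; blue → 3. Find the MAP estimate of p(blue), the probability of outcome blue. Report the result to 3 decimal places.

The posterior is Dirichlet(αᵢ + nᵢ) = Dirichlet(15, 12, 5).
For a Dirichlet(a₁,…,a_K) with all aᵢ > 1, the mode has j-th component (aⱼ − 1)/(Σaᵢ − K).
Here Σaᵢ = 32 and K = 3, so p(blue) = (5 − 1)/(32 − 3) = 4/29 ≈ 0.138.

MAP estimate of p(blue) = 0.138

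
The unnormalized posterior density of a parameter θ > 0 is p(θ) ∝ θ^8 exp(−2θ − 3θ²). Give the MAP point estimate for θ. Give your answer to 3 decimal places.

ℓ'(θ) = 8/θ − 2 − 6θ. Setting this to zero and multiplying by θ: 6θ² + 2θ − 8 = 0.
θ = (−2 + √(2² + 4·6·8)) / (2·6) = (−2 + √196) / 12 = (−2 + 14)/12 = 1.
ℓ''(θ) = −8/θ² − 6 < 0, confirming a maximum.

θ̂_MAP = 1.000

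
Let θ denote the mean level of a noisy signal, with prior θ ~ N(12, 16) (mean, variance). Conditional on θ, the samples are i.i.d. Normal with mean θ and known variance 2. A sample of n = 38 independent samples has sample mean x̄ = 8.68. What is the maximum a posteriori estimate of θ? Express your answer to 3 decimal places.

n = 38, x̄ = 8.68.
For a Normal prior and Normal likelihood with known variance, the posterior is Normal; its mode equals its mean, the precision-weighted average.
Prior precision 1/σ₀² = 1/16 = 0.0625; data precision n/σ² = 38/2 = 19.
θ̂ = (0.0625·12 + 19·8.68) / (0.0625 + 19) = 165.67/19.0625 = 66268/7625 ≈ 8.691.

θ̂_MAP = 8.691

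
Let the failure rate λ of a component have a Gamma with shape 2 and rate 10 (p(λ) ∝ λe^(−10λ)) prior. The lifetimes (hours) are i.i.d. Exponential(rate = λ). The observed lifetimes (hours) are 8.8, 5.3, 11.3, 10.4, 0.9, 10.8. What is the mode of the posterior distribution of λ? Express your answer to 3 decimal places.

The Exponential(rate=λ) likelihood is ∝ λ^n e^(−λΣtᵢ). Here n = 6 and Σtᵢ = 8.8 + 5.3 + 11.3 + 10.4 + 0.9 + 10.8 = 47.5.
Posterior ∝ λe^(−10λ) · λ^6e^(−47.5λ) = λ^7e^(−57.5λ), i.e. Gamma(8, 57.5).
Mode = (a−1)/b = 7/57.5 ≈ 0.122.

λ̂_MAP = 0.122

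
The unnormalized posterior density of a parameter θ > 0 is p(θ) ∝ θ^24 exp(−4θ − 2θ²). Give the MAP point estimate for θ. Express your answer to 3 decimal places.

θ̂_MAP = 2.000

ℓ'(θ) = 24/θ − 4 − 4θ. Setting this to zero and multiplying by θ: 4θ² + 4θ − 24 = 0.
θ = (−4 + √(4² + 4·4·24)) / (2·4) = (−4 + √400) / 8 = (−4 + 20)/8 = 2.
ℓ''(θ) = −24/θ² − 4 < 0, confirming a maximum.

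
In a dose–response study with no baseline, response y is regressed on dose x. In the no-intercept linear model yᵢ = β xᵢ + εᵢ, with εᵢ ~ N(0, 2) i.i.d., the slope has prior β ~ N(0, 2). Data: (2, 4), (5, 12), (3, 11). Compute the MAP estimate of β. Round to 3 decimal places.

β̂_MAP = 2.590

log p(β | y) = −Σ(yᵢ − βxᵢ)²/(2·2) − β²/(2·2) + const.
Setting the derivative to zero: Σxᵢ(yᵢ − βxᵢ)/2 − β/2 = 0, so β = Σxᵢyᵢ / (Σxᵢ² + σ²/τ²).
Σxᵢyᵢ = 2·4 + 5·12 + 3·11 = 101; Σxᵢ² = 38; σ²/τ² = 1.
β̂_MAP = 101 / (38 + 1) = 101/39 ≈ 2.590.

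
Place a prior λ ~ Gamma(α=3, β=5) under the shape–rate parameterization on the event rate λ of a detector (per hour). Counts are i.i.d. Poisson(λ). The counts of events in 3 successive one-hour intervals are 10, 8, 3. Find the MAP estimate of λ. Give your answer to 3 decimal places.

Σxᵢ = 10+8+3 = 21, with n = 3.
Posterior ∝ λ^2e^(−5λ) · λ^21e^(−3λ) = λ^23e^(−8λ), i.e. Gamma(shape=24, rate=8).
The mode of a Gamma(a, b) with a ≥ 1 (shape–rate) is (a−1)/b = 23/8 ≈ 2.875.

λ̂_MAP = 2.875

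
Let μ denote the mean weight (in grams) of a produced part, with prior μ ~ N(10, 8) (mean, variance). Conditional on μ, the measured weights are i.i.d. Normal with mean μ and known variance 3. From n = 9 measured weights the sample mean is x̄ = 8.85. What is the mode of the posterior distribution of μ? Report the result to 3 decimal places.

n = 9, x̄ = 8.85.
For a Normal prior and Normal likelihood with known variance, the posterior is Normal; its mode equals its mean, the precision-weighted average.
Prior precision 1/σ₀² = 1/8 = 0.125; data precision n/σ² = 9/3 = 3.
μ̂ = (0.125·10 + 3·8.85) / (0.125 + 3) = 27.8/3.125 = 8.896.

μ̂_MAP = 8.896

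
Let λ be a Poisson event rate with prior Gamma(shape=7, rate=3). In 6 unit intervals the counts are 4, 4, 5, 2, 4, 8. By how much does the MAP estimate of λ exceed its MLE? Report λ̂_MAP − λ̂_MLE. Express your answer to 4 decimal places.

Σxᵢ = 27. Posterior is Gamma(34, 9); MAP = (34−1)/9 = 33/9 ≈ 3.66667.
MLE = x̄ = 27/6 ≈ 4.50000.
Difference = 33/9 − 27/6 = -5/6 ≈ -0.8333.

MAP − MLE = -0.8333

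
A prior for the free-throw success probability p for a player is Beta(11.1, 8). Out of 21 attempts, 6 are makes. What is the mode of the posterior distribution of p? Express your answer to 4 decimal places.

p̂_MAP = 0.4226

Prior: Beta(11.1, 8).
Data: 6 successes in 21 trials. The binomial likelihood contributes p^6(1−p)^15, so the posterior is Beta(11.1+6, 8+15) = Beta(17.1, 23).
For Beta(a, b) with a, b > 1 the mode is (a−1)/(a+b−2) = 16.1/38.1 ≈ 0.4226.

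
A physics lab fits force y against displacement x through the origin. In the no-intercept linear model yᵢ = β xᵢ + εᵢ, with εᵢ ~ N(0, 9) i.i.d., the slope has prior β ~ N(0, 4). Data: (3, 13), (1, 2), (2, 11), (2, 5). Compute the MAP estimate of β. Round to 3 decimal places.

log p(β | y) = −Σ(yᵢ − βxᵢ)²/(2·9) − β²/(2·4) + const.
Setting the derivative to zero: Σxᵢ(yᵢ − βxᵢ)/9 − β/4 = 0, so β = Σxᵢyᵢ / (Σxᵢ² + σ²/τ²).
Σxᵢyᵢ = 3·13 + 1·2 + 2·11 + 2·5 = 73; Σxᵢ² = 18; σ²/τ² = 2.25.
β̂_MAP = 73 / (18 + 2.25) = 73/20.25 ≈ 3.605.

β̂_MAP = 3.605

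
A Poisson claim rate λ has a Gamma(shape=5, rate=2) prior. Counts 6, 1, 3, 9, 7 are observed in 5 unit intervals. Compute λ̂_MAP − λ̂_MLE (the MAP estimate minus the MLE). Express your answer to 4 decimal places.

MAP − MLE = -0.9143

Σxᵢ = 26. Posterior is Gamma(31, 7); MAP = (31−1)/7 = 30/7 ≈ 4.28571.
MLE = x̄ = 26/5 ≈ 5.20000.
Difference = 30/7 − 26/5 = -32/35 ≈ -0.9143.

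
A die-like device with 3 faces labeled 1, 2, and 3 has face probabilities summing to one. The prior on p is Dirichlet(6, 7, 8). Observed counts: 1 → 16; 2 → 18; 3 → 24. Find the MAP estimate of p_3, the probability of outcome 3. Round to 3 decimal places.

MAP estimate: 0.408

The posterior is Dirichlet(αᵢ + nᵢ) = Dirichlet(22, 25, 32).
For a Dirichlet(a₁,…,a_K) with all aᵢ > 1, the mode has j-th component (aⱼ − 1)/(Σaᵢ − K).
Here Σaᵢ = 79 and K = 3, so p_3 = (32 − 1)/(79 − 3) = 31/76 ≈ 0.408.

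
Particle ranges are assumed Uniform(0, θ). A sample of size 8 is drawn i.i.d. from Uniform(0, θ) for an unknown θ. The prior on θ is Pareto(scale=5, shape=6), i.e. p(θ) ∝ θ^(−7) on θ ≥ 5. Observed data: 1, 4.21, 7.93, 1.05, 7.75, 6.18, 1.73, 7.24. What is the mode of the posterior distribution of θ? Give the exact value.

The Uniform(0, θ) likelihood is θ^(−n) for θ ≥ max(xᵢ), zero otherwise. Here max(xᵢ) = 7.93.
Posterior ∝ θ^(−7) · θ^(−8) = θ^(−15) on θ ≥ max(5, 7.93) = 7.93.
This density is strictly decreasing in θ, so the posterior mode lies at the lower boundary of the support.

θ̂_MAP = 7.93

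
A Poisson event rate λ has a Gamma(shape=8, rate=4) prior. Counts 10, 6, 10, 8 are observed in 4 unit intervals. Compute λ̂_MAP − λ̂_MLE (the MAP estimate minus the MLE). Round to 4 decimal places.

MAP − MLE = -3.3750

Σxᵢ = 34. Posterior is Gamma(42, 8); MAP = (42−1)/8 = 41/8 ≈ 5.12500.
MLE = x̄ = 34/4 ≈ 8.50000.
Difference = 41/8 − 34/4 = -27/8 ≈ -3.3750.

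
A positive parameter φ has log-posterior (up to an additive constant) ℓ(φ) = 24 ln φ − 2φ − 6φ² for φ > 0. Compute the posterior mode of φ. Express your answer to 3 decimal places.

φ̂_MAP = 1.333

ℓ'(φ) = 24/φ − 2 − 12φ. Setting this to zero and multiplying by φ: 12φ² + 2φ − 24 = 0.
φ = (−2 + √(2² + 4·12·24)) / (2·12) = (−2 + √1156) / 24 = (−2 + 34)/24 = 4/3.
ℓ''(φ) = −24/φ² − 12 < 0, confirming a maximum.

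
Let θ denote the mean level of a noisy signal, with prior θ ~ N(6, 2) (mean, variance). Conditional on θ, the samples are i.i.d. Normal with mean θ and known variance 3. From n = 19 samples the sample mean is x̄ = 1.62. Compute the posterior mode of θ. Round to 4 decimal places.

θ̂_MAP = 1.9405

n = 19, x̄ = 1.62.
For a Normal prior and Normal likelihood with known variance, the posterior is Normal; its mode equals its mean, the precision-weighted average.
Prior precision 1/σ₀² = 1/2 = 0.5; data precision n/σ² = 19/3.
θ̂ = (0.5·6 + (19/3)·1.62) / (0.5 + 19/3) = 13.26/(41/6) = 1989/1025 ≈ 1.9405.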